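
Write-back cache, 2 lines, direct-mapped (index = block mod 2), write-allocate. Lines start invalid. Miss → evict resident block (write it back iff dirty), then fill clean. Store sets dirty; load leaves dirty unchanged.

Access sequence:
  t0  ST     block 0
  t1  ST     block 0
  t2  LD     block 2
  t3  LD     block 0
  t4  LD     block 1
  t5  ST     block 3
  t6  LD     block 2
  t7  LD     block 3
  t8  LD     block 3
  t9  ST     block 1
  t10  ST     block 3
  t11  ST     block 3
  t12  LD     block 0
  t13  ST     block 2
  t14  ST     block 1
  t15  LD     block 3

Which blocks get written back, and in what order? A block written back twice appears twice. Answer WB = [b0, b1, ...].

0: W B0 -> L0 miss  d=D]
1: W B0 -> L0 hit  d=D]
2: R B2 -> L0 miss wb->B0  d=-]
3: R B0 -> L0 miss  d=-]
4: R B1 -> L1 miss  d=-]
5: W B3 -> L1 miss  d=D]
6: R B2 -> L0 miss  d=-]
7: R B3 -> L1 hit  d=D]
8: R B3 -> L1 hit  d=D]
9: W B1 -> L1 miss wb->B3  d=D]
10: W B3 -> L1 miss wb->B1  d=D]
11: W B3 -> L1 hit  d=D]
12: R B0 -> L0 miss  d=-]
13: W B2 -> L0 miss  d=D]
14: W B1 -> L1 miss wb->B3  d=D]
15: R B3 -> L1 miss wb->B1  d=-]

WB = [0, 3, 1, 3, 1]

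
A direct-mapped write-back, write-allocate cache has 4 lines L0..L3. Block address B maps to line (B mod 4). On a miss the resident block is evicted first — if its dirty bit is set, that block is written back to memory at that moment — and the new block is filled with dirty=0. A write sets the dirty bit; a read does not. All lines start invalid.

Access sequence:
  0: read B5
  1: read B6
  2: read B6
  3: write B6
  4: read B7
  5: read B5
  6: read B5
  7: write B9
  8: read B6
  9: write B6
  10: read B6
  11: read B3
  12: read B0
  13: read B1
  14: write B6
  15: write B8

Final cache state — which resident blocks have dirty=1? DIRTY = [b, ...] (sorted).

DIRTY = [6, 8]

0: R B5 → L1 miss [-]
1: R B6 → L2 miss [-]
2: R B6 → L2 hit [-]
3: W B6 → L2 hit [D]
4: R B7 → L3 miss [-]
5: R B5 → L1 hit [-]
6: R B5 → L1 hit [-]
7: W B9 → L1 miss [D]
8: R B6 → L2 hit [D]
9: W B6 → L2 hit [D]
10: R B6 → L2 hit [D]
11: R B3 → L3 miss [-]
12: R B0 → L0 miss [-]
13: R B1 → L1 miss wb→B9 [-]
14: W B6 → L2 hit [D]
15: W B8 → L0 miss [D]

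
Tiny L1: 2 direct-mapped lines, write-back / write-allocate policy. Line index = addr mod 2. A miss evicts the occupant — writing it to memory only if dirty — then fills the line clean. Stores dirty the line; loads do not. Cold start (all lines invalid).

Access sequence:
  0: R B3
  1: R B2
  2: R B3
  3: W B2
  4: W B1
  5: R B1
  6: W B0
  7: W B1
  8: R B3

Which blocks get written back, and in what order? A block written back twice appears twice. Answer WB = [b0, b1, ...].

WB = [2, 1]

  0 | R B3 → L1 miss [-]
  1 | R B2 → L0 miss [-]
  2 | R B3 → L1 hit [-]
  3 | W B2 → L0 hit [D]
  4 | W B1 → L1 miss [D]
  5 | R B1 → L1 hit [D]
  6 | W B0 → L0 miss wb→B2 [D]
  7 | W B1 → L1 hit [D]
  8 | R B3 → L1 miss wb→B1 [-]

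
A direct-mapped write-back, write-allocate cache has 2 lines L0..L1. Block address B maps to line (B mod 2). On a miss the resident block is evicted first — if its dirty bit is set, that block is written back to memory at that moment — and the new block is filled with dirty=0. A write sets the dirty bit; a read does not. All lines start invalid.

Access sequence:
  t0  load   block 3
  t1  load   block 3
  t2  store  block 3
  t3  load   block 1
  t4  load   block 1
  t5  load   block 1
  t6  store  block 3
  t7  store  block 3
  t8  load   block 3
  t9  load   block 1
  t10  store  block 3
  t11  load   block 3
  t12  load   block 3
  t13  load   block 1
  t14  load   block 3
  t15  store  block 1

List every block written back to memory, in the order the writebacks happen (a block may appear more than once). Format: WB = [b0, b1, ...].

WB = [3, 3, 3]

0: R B3 -> L1 miss  d=-]
1: R B3 -> L1 hit  d=-]
2: W B3 -> L1 hit  d=D]
3: R B1 -> L1 miss wb->B3  d=-]
4: R B1 -> L1 hit  d=-]
5: R B1 -> L1 hit  d=-]
6: W B3 -> L1 miss  d=D]
7: W B3 -> L1 hit  d=D]
8: R B3 -> L1 hit  d=D]
9: R B1 -> L1 miss wb->B3  d=-]
10: W B3 -> L1 miss  d=D]
11: R B3 -> L1 hit  d=D]
12: R B3 -> L1 hit  d=D]
13: R B1 -> L1 miss wb->B3  d=-]
14: R B3 -> L1 miss  d=-]
15: W B1 -> L1 miss  d=D]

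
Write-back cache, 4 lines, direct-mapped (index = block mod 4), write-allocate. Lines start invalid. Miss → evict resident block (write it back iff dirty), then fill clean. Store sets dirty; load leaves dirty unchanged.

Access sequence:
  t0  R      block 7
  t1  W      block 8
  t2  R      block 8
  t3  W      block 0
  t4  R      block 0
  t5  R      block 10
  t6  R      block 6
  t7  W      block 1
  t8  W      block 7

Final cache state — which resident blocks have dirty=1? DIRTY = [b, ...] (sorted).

  0 | R B7 → L3 miss [-]
  1 | W B8 → L0 miss [D]
  2 | R B8 → L0 hit [D]
  3 | W B0 → L0 miss wb→B8 [D]
  4 | R B0 → L0 hit [D]
  5 | R B10 → L2 miss [-]
  6 | R B6 → L2 miss [-]
  7 | W B1 → L1 miss [D]
  8 | W B7 → L3 hit [D]

DIRTY = [0, 1, 7]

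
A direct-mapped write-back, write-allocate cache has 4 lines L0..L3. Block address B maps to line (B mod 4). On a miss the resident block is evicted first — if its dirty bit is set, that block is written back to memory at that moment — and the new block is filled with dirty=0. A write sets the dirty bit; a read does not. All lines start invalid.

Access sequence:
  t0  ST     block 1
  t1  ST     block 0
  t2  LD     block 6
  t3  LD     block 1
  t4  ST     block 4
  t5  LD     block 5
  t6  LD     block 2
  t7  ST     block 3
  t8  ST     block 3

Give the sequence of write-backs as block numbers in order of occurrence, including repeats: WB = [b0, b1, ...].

WB = [0, 1]

  0 | W B1 → L1 miss [D]
  1 | W B0 → L0 miss [D]
  2 | R B6 → L2 miss [-]
  3 | R B1 → L1 hit [D]
  4 | W B4 → L0 miss wb→B0 [D]
  5 | R B5 → L1 miss wb→B1 [-]
  6 | R B2 → L2 miss [-]
  7 | W B3 → L3 miss [D]
  8 | W B3 → L3 hit [D]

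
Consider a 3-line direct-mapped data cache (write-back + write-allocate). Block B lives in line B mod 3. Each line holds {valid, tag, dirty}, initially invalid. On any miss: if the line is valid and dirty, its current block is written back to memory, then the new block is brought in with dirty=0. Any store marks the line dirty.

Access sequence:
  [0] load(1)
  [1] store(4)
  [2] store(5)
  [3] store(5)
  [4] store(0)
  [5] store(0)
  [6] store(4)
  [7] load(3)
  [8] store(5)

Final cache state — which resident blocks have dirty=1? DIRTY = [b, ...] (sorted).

DIRTY = [4, 5]

0: R B1 → L1 miss [-]
1: W B4 → L1 miss [D]
2: W B5 → L2 miss [D]
3: W B5 → L2 hit [D]
4: W B0 → L0 miss [D]
5: W B0 → L0 hit [D]
6: W B4 → L1 hit [D]
7: R B3 → L0 miss wb→B0 [-]
8: W B5 → L2 hit [D]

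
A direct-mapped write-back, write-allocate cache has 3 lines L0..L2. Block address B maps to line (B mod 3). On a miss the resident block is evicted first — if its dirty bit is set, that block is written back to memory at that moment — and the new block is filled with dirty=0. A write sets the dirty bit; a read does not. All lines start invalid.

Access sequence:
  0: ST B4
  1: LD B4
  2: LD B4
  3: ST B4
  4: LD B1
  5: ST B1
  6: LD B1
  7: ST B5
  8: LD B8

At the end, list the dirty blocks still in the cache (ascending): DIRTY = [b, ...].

0: W B4 -> L1 miss  d=D]
1: R B4 -> L1 hit  d=D]
2: R B4 -> L1 hit  d=D]
3: W B4 -> L1 hit  d=D]
4: R B1 -> L1 miss wb->B4  d=-]
5: W B1 -> L1 hit  d=D]
6: R B1 -> L1 hit  d=D]
7: W B5 -> L2 miss  d=D]
8: R B8 -> L2 miss wb->B5  d=-]

DIRTY = [1]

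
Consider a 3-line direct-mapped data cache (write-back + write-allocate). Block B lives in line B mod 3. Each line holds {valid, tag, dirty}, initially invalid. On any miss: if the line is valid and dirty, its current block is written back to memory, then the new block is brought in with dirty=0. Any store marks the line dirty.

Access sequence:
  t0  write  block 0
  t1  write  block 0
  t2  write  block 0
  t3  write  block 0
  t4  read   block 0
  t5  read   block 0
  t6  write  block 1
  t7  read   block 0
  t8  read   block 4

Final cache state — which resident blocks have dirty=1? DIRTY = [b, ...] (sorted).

DIRTY = [0]

  0 | W B0 → L0 miss [D]
  1 | W B0 → L0 hit [D]
  2 | W B0 → L0 hit [D]
  3 | W B0 → L0 hit [D]
  4 | R B0 → L0 hit [D]
  5 | R B0 → L0 hit [D]
  6 | W B1 → L1 miss [D]
  7 | R B0 → L0 hit [D]
  8 | R B4 → L1 miss wb→B1 [-]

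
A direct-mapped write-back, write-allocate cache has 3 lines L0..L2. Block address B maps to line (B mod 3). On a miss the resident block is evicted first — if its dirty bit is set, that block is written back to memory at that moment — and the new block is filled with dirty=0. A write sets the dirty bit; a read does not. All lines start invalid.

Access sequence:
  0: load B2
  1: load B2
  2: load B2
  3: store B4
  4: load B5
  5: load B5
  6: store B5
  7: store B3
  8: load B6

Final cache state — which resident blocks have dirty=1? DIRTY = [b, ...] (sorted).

DIRTY = [4, 5]

0: R B2 → L2 miss [-]
1: R B2 → L2 hit [-]
2: R B2 → L2 hit [-]
3: W B4 → L1 miss [D]
4: R B5 → L2 miss [-]
5: R B5 → L2 hit [-]
6: W B5 → L2 hit [D]
7: W B3 → L0 miss [D]
8: R B6 → L0 miss wb→B3 [-]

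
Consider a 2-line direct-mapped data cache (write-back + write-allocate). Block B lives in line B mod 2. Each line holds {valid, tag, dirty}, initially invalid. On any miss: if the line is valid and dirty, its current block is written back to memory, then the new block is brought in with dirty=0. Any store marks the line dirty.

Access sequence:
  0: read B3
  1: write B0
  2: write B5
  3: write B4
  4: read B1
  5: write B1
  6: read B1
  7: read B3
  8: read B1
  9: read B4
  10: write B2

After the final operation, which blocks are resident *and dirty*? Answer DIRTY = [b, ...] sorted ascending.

DIRTY = [2]

0: R B3 → L1 miss [-]
1: W B0 → L0 miss [D]
2: W B5 → L1 miss [D]
3: W B4 → L0 miss wb→B0 [D]
4: R B1 → L1 miss wb→B5 [-]
5: W B1 → L1 hit [D]
6: R B1 → L1 hit [D]
7: R B3 → L1 miss wb→B1 [-]
8: R B1 → L1 miss [-]
9: R B4 → L0 hit [D]
10: W B2 → L0 miss wb→B4 [D]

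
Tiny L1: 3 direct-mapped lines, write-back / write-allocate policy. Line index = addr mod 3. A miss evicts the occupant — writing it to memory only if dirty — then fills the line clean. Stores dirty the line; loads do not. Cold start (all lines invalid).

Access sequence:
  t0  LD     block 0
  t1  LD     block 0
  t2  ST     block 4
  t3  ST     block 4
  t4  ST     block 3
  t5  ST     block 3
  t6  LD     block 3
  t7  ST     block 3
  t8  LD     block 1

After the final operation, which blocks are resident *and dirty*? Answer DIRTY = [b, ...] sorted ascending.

DIRTY = [3]

0: R B0 → L0 miss [-]
1: R B0 → L0 hit [-]
2: W B4 → L1 miss [D]
3: W B4 → L1 hit [D]
4: W B3 → L0 miss [D]
5: W B3 → L0 hit [D]
6: R B3 → L0 hit [D]
7: W B3 → L0 hit [D]
8: R B1 → L1 miss wb→B4 [-]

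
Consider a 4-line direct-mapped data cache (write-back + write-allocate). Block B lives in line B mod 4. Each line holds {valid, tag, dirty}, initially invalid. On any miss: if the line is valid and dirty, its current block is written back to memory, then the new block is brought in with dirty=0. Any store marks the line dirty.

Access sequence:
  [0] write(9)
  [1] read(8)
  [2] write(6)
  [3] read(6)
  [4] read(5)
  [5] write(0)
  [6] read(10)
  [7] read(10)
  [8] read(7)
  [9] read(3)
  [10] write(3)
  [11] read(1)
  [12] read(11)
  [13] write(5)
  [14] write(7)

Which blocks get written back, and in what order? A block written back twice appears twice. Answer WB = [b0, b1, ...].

WB = [9, 6, 3]

0: W B9 → L1 miss [D]
1: R B8 → L0 miss [-]
2: W B6 → L2 miss [D]
3: R B6 → L2 hit [D]
4: R B5 → L1 miss wb→B9 [-]
5: W B0 → L0 miss [D]
6: R B10 → L2 miss wb→B6 [-]
7: R B10 → L2 hit [-]
8: R B7 → L3 miss [-]
9: R B3 → L3 miss [-]
10: W B3 → L3 hit [D]
11: R B1 → L1 miss [-]
12: R B11 → L3 miss wb→B3 [-]
13: W B5 → L1 miss [D]
14: W B7 → L3 miss [D]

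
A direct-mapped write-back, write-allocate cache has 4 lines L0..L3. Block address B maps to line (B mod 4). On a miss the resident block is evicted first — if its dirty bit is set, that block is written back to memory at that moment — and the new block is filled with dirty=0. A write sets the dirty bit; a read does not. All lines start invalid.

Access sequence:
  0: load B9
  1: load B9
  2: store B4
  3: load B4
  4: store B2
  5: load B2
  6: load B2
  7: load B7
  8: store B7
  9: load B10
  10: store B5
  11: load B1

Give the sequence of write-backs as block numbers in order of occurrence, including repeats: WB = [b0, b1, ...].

WB = [2, 5]

  0 | R B9 → L1 miss [-]
  1 | R B9 → L1 hit [-]
  2 | W B4 → L0 miss [D]
  3 | R B4 → L0 hit [D]
  4 | W B2 → L2 miss [D]
  5 | R B2 → L2 hit [D]
  6 | R B2 → L2 hit [D]
  7 | R B7 → L3 miss [-]
  8 | W B7 → L3 hit [D]
  9 | R B10 → L2 miss wb→B2 [-]
  10 | W B5 → L1 miss [D]
  11 | R B1 → L1 miss wb→B5 [-]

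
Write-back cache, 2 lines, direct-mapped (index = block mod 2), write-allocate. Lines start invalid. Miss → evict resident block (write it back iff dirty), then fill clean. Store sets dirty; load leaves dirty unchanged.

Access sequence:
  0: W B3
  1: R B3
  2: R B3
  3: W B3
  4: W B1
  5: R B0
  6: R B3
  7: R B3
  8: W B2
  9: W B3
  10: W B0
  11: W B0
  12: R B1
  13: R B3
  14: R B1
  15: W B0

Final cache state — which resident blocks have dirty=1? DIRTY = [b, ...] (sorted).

  0 | W B3 → L1 miss [D]
  1 | R B3 → L1 hit [D]
  2 | R B3 → L1 hit [D]
  3 | W B3 → L1 hit [D]
  4 | W B1 → L1 miss wb→B3 [D]
  5 | R B0 → L0 miss [-]
  6 | R B3 → L1 miss wb→B1 [-]
  7 | R B3 → L1 hit [-]
  8 | W B2 → L0 miss [D]
  9 | W B3 → L1 hit [D]
  10 | W B0 → L0 miss wb→B2 [D]
  11 | W B0 → L0 hit [D]
  12 | R B1 → L1 miss wb→B3 [-]
  13 | R B3 → L1 miss [-]
  14 | R B1 → L1 miss [-]
  15 | W B0 → L0 hit [D]

DIRTY = [0]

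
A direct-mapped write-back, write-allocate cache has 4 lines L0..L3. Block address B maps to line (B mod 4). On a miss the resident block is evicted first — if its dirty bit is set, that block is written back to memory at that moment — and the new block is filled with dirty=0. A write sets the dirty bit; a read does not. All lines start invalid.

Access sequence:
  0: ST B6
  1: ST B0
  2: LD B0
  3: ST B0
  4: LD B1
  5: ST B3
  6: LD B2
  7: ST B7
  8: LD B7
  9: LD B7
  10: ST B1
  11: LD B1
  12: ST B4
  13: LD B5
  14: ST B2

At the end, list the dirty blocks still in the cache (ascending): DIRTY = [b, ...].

  0 | W B6 → L2 miss [D]
  1 | W B0 → L0 miss [D]
  2 | R B0 → L0 hit [D]
  3 | W B0 → L0 hit [D]
  4 | R B1 → L1 miss [-]
  5 | W B3 → L3 miss [D]
  6 | R B2 → L2 miss wb→B6 [-]
  7 | W B7 → L3 miss wb→B3 [D]
  8 | R B7 → L3 hit [D]
  9 | R B7 → L3 hit [D]
  10 | W B1 → L1 hit [D]
  11 | R B1 → L1 hit [D]
  12 | W B4 → L0 miss wb→B0 [D]
  13 | R B5 → L1 miss wb→B1 [-]
  14 | W B2 → L2 hit [D]

DIRTY = [2, 4, 7]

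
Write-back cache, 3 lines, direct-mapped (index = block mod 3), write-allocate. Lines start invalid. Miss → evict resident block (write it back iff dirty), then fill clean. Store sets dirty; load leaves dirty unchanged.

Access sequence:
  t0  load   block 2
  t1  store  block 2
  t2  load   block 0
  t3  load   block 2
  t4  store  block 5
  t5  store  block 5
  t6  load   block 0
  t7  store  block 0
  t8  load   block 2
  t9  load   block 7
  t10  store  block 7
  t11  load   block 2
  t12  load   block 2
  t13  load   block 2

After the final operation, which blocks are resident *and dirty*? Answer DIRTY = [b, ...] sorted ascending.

0: R B2 → L2 miss [-]
1: W B2 → L2 hit [D]
2: R B0 → L0 miss [-]
3: R B2 → L2 hit [D]
4: W B5 → L2 miss wb→B2 [D]
5: W B5 → L2 hit [D]
6: R B0 → L0 hit [-]
7: W B0 → L0 hit [D]
8: R B2 → L2 miss wb→B5 [-]
9: R B7 → L1 miss [-]
10: W B7 → L1 hit [D]
11: R B2 → L2 hit [-]
12: R B2 → L2 hit [-]
13: R B2 → L2 hit [-]

DIRTY = [0, 7]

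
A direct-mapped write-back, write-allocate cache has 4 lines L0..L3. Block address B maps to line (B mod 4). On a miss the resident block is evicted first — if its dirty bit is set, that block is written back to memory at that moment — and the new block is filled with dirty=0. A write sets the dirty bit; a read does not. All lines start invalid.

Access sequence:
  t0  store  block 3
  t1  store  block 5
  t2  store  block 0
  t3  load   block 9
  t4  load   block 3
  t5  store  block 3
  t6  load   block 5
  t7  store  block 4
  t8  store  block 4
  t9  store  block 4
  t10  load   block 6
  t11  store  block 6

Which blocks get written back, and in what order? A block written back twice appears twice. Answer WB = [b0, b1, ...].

WB = [5, 0]

  0 | W B3 → L3 miss [D]
  1 | W B5 → L1 miss [D]
  2 | W B0 → L0 miss [D]
  3 | R B9 → L1 miss wb→B5 [-]
  4 | R B3 → L3 hit [D]
  5 | W B3 → L3 hit [D]
  6 | R B5 → L1 miss [-]
  7 | W B4 → L0 miss wb→B0 [D]
  8 | W B4 → L0 hit [D]
  9 | W B4 → L0 hit [D]
  10 | R B6 → L2 miss [-]
  11 | W B6 → L2 hit [D]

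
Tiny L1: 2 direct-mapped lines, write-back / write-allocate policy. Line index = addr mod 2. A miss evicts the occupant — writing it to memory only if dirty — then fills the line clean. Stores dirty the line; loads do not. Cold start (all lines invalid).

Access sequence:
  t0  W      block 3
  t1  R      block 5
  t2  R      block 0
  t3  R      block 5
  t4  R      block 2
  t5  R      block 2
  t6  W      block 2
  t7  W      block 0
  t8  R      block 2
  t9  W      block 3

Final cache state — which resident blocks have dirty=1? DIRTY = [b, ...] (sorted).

DIRTY = [3]

  0 | W B3 → L1 miss [D]
  1 | R B5 → L1 miss wb→B3 [-]
  2 | R B0 → L0 miss [-]
  3 | R B5 → L1 hit [-]
  4 | R B2 → L0 miss [-]
  5 | R B2 → L0 hit [-]
  6 | W B2 → L0 hit [D]
  7 | W B0 → L0 miss wb→B2 [D]
  8 | R B2 → L0 miss wb→B0 [-]
  9 | W B3 → L1 miss [D]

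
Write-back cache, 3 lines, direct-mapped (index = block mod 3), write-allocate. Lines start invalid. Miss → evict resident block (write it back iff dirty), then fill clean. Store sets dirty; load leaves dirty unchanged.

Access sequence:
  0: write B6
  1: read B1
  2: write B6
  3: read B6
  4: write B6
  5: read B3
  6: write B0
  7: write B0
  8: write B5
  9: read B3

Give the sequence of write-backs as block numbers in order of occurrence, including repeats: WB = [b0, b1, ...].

  0 | W B6 → L0 miss [D]
  1 | R B1 → L1 miss [-]
  2 | W B6 → L0 hit [D]
  3 | R B6 → L0 hit [D]
  4 | W B6 → L0 hit [D]
  5 | R B3 → L0 miss wb→B6 [-]
  6 | W B0 → L0 miss [D]
  7 | W B0 → L0 hit [D]
  8 | W B5 → L2 miss [D]
  9 | R B3 → L0 miss wb→B0 [-]

WB = [6, 0]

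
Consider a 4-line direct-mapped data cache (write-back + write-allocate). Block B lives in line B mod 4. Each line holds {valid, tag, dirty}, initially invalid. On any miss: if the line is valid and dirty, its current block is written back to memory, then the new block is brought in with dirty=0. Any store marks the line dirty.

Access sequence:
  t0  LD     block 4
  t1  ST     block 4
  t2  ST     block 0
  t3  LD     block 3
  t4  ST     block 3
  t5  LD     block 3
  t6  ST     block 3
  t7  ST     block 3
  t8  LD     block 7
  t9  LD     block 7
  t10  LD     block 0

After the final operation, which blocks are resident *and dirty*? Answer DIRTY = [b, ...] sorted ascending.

DIRTY = [0]

0: R B4 → L0 miss [-]
1: W B4 → L0 hit [D]
2: W B0 → L0 miss wb→B4 [D]
3: R B3 → L3 miss [-]
4: W B3 → L3 hit [D]
5: R B3 → L3 hit [D]
6: W B3 → L3 hit [D]
7: W B3 → L3 hit [D]
8: R B7 → L3 miss wb→B3 [-]
9: R B7 → L3 hit [-]
10: R B0 → L0 hit [D]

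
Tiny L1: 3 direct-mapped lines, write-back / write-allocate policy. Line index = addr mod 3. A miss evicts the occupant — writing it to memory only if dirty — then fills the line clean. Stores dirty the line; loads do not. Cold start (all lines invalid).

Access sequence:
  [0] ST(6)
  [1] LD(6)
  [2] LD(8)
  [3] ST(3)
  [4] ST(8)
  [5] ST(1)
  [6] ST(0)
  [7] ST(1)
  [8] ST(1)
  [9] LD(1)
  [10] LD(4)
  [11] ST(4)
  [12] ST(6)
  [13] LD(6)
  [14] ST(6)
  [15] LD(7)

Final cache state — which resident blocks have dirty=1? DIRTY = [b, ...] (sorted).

DIRTY = [6, 8]

0: W B6 -> L0 miss  d=D]
1: R B6 -> L0 hit  d=D]
2: R B8 -> L2 miss  d=-]
3: W B3 -> L0 miss wb->B6  d=D]
4: W B8 -> L2 hit  d=D]
5: W B1 -> L1 miss  d=D]
6: W B0 -> L0 miss wb->B3  d=D]
7: W B1 -> L1 hit  d=D]
8: W B1 -> L1 hit  d=D]
9: R B1 -> L1 hit  d=D]
10: R B4 -> L1 miss wb->B1  d=-]
11: W B4 -> L1 hit  d=D]
12: W B6 -> L0 miss wb->B0  d=D]
13: R B6 -> L0 hit  d=D]
14: W B6 -> L0 hit  d=D]
15: R B7 -> L1 miss wb->B4  d=-]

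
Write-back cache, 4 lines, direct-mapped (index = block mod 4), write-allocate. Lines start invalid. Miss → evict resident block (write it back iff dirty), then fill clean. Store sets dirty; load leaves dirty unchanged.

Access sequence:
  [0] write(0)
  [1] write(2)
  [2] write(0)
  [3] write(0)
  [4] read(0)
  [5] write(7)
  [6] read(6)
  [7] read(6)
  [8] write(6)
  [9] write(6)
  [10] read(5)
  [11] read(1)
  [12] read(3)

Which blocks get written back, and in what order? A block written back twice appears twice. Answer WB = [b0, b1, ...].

WB = [2, 7]

0: W B0 → L0 miss [D]
1: W B2 → L2 miss [D]
2: W B0 → L0 hit [D]
3: W B0 → L0 hit [D]
4: R B0 → L0 hit [D]
5: W B7 → L3 miss [D]
6: R B6 → L2 miss wb→B2 [-]
7: R B6 → L2 hit [-]
8: W B6 → L2 hit [D]
9: W B6 → L2 hit [D]
10: R B5 → L1 miss [-]
11: R B1 → L1 miss [-]
12: R B3 → L3 miss wb→B7 [-]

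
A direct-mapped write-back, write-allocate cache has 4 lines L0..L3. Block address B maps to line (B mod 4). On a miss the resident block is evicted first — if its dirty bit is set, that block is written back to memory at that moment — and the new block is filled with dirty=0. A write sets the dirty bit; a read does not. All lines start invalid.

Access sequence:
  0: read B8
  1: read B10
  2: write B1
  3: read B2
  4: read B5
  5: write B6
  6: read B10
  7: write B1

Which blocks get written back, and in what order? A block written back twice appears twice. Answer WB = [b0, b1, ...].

0: R B8 → L0 miss [-]
1: R B10 → L2 miss [-]
2: W B1 → L1 miss [D]
3: R B2 → L2 miss [-]
4: R B5 → L1 miss wb→B1 [-]
5: W B6 → L2 miss [D]
6: R B10 → L2 miss wb→B6 [-]
7: W B1 → L1 miss [D]

WB = [1, 6]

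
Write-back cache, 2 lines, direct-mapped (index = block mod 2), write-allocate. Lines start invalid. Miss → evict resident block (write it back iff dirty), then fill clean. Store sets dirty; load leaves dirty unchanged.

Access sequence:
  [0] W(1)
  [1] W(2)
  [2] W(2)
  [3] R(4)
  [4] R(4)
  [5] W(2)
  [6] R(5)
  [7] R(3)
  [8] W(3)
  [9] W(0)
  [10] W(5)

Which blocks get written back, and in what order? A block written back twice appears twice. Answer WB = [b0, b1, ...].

WB = [2, 1, 2, 3]

  0 | W B1 → L1 miss [D]
  1 | W B2 → L0 miss [D]
  2 | W B2 → L0 hit [D]
  3 | R B4 → L0 miss wb→B2 [-]
  4 | R B4 → L0 hit [-]
  5 | W B2 → L0 miss [D]
  6 | R B5 → L1 miss wb→B1 [-]
  7 | R B3 → L1 miss [-]
  8 | W B3 → L1 hit [D]
  9 | W B0 → L0 miss wb→B2 [D]
  10 | W B5 → L1 miss wb→B3 [D]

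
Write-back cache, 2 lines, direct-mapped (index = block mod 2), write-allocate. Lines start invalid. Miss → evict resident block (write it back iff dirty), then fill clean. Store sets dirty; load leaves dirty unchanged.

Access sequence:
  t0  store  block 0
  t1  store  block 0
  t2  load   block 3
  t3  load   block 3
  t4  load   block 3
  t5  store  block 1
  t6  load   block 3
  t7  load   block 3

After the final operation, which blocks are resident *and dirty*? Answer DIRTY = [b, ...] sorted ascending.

DIRTY = [0]

  0 | W B0 → L0 miss [D]
  1 | W B0 → L0 hit [D]
  2 | R B3 → L1 miss [-]
  3 | R B3 → L1 hit [-]
  4 | R B3 → L1 hit [-]
  5 | W B1 → L1 miss [D]
  6 | R B3 → L1 miss wb→B1 [-]
  7 | R B3 → L1 hit [-]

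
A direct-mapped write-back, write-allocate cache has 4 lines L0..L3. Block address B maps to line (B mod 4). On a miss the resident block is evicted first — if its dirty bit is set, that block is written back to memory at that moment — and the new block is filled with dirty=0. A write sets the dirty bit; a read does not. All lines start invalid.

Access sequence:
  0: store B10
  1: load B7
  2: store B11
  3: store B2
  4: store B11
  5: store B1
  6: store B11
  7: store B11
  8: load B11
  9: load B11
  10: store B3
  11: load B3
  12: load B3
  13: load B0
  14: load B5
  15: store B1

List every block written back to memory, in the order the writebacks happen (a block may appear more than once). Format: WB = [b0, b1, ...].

0: W B10 → L2 miss [D]
1: R B7 → L3 miss [-]
2: W B11 → L3 miss [D]
3: W B2 → L2 miss wb→B10 [D]
4: W B11 → L3 hit [D]
5: W B1 → L1 miss [D]
6: W B11 → L3 hit [D]
7: W B11 → L3 hit [D]
8: R B11 → L3 hit [D]
9: R B11 → L3 hit [D]
10: W B3 → L3 miss wb→B11 [D]
11: R B3 → L3 hit [D]
12: R B3 → L3 hit [D]
13: R B0 → L0 miss [-]
14: R B5 → L1 miss wb→B1 [-]
15: W B1 → L1 miss [D]

WB = [10, 11, 1]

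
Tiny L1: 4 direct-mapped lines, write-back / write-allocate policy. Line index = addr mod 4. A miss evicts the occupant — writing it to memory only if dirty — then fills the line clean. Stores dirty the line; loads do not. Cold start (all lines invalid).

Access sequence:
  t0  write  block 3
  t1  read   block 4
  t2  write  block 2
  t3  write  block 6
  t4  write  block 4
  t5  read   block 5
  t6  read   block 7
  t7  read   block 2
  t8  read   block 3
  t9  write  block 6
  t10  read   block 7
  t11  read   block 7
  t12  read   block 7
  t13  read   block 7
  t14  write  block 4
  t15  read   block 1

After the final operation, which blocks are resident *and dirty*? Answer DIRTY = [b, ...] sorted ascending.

DIRTY = [4, 6]

0: W B3 -> L3 miss  d=D]
1: R B4 -> L0 miss  d=-]
2: W B2 -> L2 miss  d=D]
3: W B6 -> L2 miss wb->B2  d=D]
4: W B4 -> L0 hit  d=D]
5: R B5 -> L1 miss  d=-]
6: R B7 -> L3 miss wb->B3  d=-]
7: R B2 -> L2 miss wb->B6  d=-]
8: R B3 -> L3 miss  d=-]
9: W B6 -> L2 miss  d=D]
10: R B7 -> L3 miss  d=-]
11: R B7 -> L3 hit  d=-]
12: R B7 -> L3 hit  d=-]
13: R B7 -> L3 hit  d=-]
14: W B4 -> L0 hit  d=D]
15: R B1 -> L1 miss  d=-]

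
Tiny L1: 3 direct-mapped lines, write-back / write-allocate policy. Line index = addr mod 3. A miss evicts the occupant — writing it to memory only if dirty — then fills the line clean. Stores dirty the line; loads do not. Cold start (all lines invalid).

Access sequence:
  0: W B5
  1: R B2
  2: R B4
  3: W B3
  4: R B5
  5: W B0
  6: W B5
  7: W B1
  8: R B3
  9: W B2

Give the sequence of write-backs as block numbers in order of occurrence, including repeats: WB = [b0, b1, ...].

WB = [5, 3, 0, 5]

  0 | W B5 → L2 miss [D]
  1 | R B2 → L2 miss wb→B5 [-]
  2 | R B4 → L1 miss [-]
  3 | W B3 → L0 miss [D]
  4 | R B5 → L2 miss [-]
  5 | W B0 → L0 miss wb→B3 [D]
  6 | W B5 → L2 hit [D]
  7 | W B1 → L1 miss [D]
  8 | R B3 → L0 miss wb→B0 [-]
  9 | W B2 → L2 miss wb→B5 [D]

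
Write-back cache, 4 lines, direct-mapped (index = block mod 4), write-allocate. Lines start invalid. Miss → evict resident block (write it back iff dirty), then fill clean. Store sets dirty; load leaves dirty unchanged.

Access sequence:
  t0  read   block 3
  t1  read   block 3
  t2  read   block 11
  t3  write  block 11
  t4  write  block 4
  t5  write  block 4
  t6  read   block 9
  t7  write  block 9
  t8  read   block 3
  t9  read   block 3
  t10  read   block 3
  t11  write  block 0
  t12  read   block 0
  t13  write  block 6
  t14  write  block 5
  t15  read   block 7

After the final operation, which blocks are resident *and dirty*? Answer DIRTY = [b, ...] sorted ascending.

DIRTY = [0, 5, 6]

  0 | R B3 → L3 miss [-]
  1 | R B3 → L3 hit [-]
  2 | R B11 → L3 miss [-]
  3 | W B11 → L3 hit [D]
  4 | W B4 → L0 miss [D]
  5 | W B4 → L0 hit [D]
  6 | R B9 → L1 miss [-]
  7 | W B9 → L1 hit [D]
  8 | R B3 → L3 miss wb→B11 [-]
  9 | R B3 → L3 hit [-]
  10 | R B3 → L3 hit [-]
  11 | W B0 → L0 miss wb→B4 [D]
  12 | R B0 → L0 hit [D]
  13 | W B6 → L2 miss [D]
  14 | W B5 → L1 miss wb→B9 [D]
  15 | R B7 → L3 miss [-]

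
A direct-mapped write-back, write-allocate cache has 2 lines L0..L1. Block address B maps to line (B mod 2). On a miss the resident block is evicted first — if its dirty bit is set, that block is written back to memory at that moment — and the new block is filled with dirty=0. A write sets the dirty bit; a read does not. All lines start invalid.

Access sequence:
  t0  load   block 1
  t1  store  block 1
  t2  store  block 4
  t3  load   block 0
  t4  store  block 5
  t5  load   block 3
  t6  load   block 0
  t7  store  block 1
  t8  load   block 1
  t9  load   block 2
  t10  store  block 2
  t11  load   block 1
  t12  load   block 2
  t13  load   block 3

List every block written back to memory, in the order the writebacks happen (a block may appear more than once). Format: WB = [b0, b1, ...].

WB = [4, 1, 5, 1]

0: R B1 -> L1 miss  d=-]
1: W B1 -> L1 hit  d=D]
2: W B4 -> L0 miss  d=D]
3: R B0 -> L0 miss wb->B4  d=-]
4: W B5 -> L1 miss wb->B1  d=D]
5: R B3 -> L1 miss wb->B5  d=-]
6: R B0 -> L0 hit  d=-]
7: W B1 -> L1 miss  d=D]
8: R B1 -> L1 hit  d=D]
9: R B2 -> L0 miss  d=-]
10: W B2 -> L0 hit  d=D]
11: R B1 -> L1 hit  d=D]
12: R B2 -> L0 hit  d=D]
13: R B3 -> L1 miss wb->B1  d=-]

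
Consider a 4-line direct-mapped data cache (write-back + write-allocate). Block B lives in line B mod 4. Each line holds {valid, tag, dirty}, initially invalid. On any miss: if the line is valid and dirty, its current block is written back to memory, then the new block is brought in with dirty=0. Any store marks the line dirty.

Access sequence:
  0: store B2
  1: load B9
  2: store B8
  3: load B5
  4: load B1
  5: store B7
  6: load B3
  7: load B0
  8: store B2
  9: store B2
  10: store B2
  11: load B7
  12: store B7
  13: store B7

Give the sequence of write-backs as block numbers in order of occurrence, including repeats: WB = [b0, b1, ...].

0: W B2 -> L2 miss  d=D]
1: R B9 -> L1 miss  d=-]
2: W B8 -> L0 miss  d=D]
3: R B5 -> L1 miss  d=-]
4: R B1 -> L1 miss  d=-]
5: W B7 -> L3 miss  d=D]
6: R B3 -> L3 miss wb->B7  d=-]
7: R B0 -> L0 miss wb->B8  d=-]
8: W B2 -> L2 hit  d=D]
9: W B2 -> L2 hit  d=D]
10: W B2 -> L2 hit  d=D]
11: R B7 -> L3 miss  d=-]
12: W B7 -> L3 hit  d=D]
13: W B7 -> L3 hit  d=D]

WB = [7, 8]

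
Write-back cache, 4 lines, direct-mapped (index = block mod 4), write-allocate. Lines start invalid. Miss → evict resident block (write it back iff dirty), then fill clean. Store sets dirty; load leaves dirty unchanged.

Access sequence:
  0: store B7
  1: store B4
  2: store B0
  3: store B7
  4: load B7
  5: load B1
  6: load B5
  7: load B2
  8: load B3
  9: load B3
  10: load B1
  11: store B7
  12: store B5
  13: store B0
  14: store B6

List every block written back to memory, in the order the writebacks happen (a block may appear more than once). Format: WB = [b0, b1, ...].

0: W B7 -> L3 miss  d=D]
1: W B4 -> L0 miss  d=D]
2: W B0 -> L0 miss wb->B4  d=D]
3: W B7 -> L3 hit  d=D]
4: R B7 -> L3 hit  d=D]
5: R B1 -> L1 miss  d=-]
6: R B5 -> L1 miss  d=-]
7: R B2 -> L2 miss  d=-]
8: R B3 -> L3 miss wb->B7  d=-]
9: R B3 -> L3 hit  d=-]
10: R B1 -> L1 miss  d=-]
11: W B7 -> L3 miss  d=D]
12: W B5 -> L1 miss  d=D]
13: W B0 -> L0 hit  d=D]
14: W B6 -> L2 miss  d=D]

WB = [4, 7]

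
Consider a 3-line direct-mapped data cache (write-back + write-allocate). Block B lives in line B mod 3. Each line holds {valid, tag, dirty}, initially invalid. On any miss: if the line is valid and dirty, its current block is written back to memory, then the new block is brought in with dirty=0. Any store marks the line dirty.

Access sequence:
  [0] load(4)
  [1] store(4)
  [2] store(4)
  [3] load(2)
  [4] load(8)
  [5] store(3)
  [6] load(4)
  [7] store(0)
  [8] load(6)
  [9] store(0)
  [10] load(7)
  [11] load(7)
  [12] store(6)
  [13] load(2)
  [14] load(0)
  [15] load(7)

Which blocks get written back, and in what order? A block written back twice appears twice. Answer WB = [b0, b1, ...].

WB = [3, 0, 4, 0, 6]

  0 | R B4 → L1 miss [-]
  1 | W B4 → L1 hit [D]
  2 | W B4 → L1 hit [D]
  3 | R B2 → L2 miss [-]
  4 | R B8 → L2 miss [-]
  5 | W B3 → L0 miss [D]
  6 | R B4 → L1 hit [D]
  7 | W B0 → L0 miss wb→B3 [D]
  8 | R B6 → L0 miss wb→B0 [-]
  9 | W B0 → L0 miss [D]
  10 | R B7 → L1 miss wb→B4 [-]
  11 | R B7 → L1 hit [-]
  12 | W B6 → L0 miss wb→B0 [D]
  13 | R B2 → L2 miss [-]
  14 | R B0 → L0 miss wb→B6 [-]
  15 | R B7 → L1 hit [-]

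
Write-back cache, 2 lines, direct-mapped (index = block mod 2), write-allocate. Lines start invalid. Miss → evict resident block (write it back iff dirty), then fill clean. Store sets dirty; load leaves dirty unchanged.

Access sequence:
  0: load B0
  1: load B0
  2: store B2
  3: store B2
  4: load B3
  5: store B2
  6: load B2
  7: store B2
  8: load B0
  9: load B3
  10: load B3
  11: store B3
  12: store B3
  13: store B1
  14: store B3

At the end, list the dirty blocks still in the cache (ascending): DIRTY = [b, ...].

0: R B0 → L0 miss [-]
1: R B0 → L0 hit [-]
2: W B2 → L0 miss [D]
3: W B2 → L0 hit [D]
4: R B3 → L1 miss [-]
5: W B2 → L0 hit [D]
6: R B2 → L0 hit [D]
7: W B2 → L0 hit [D]
8: R B0 → L0 miss wb→B2 [-]
9: R B3 → L1 hit [-]
10: R B3 → L1 hit [-]
11: W B3 → L1 hit [D]
12: W B3 → L1 hit [D]
13: W B1 → L1 miss wb→B3 [D]
14: W B3 → L1 miss wb→B1 [D]

DIRTY = [3]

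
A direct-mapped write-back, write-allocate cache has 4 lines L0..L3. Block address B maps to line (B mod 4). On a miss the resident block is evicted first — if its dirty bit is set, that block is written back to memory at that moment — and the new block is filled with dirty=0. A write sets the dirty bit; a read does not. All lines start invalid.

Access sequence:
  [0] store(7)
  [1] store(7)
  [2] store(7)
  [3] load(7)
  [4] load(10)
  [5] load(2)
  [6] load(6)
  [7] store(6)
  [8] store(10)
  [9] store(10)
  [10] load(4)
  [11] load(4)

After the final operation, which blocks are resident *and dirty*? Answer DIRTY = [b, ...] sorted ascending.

0: W B7 → L3 miss [D]
1: W B7 → L3 hit [D]
2: W B7 → L3 hit [D]
3: R B7 → L3 hit [D]
4: R B10 → L2 miss [-]
5: R B2 → L2 miss [-]
6: R B6 → L2 miss [-]
7: W B6 → L2 hit [D]
8: W B10 → L2 miss wb→B6 [D]
9: W B10 → L2 hit [D]
10: R B4 → L0 miss [-]
11: R B4 → L0 hit [-]

DIRTY = [7, 10]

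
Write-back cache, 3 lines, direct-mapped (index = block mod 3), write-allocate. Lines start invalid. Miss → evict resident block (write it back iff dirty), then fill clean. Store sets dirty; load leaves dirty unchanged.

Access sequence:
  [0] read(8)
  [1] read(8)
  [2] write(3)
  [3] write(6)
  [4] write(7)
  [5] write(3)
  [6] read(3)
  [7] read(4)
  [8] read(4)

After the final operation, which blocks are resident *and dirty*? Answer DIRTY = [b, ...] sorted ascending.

DIRTY = [3]

  0 | R B8 → L2 miss [-]
  1 | R B8 → L2 hit [-]
  2 | W B3 → L0 miss [D]
  3 | W B6 → L0 miss wb→B3 [D]
  4 | W B7 → L1 miss [D]
  5 | W B3 → L0 miss wb→B6 [D]
  6 | R B3 → L0 hit [D]
  7 | R B4 → L1 miss wb→B7 [-]
  8 | R B4 → L1 hit [-]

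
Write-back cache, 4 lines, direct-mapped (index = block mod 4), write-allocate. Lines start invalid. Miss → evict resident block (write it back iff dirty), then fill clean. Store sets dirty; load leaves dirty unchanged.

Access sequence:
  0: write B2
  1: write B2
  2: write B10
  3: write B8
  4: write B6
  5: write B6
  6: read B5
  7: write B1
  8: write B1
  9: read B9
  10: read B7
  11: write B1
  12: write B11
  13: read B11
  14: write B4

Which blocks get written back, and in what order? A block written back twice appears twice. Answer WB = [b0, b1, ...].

0: W B2 -> L2 miss  d=D]
1: W B2 -> L2 hit  d=D]
2: W B10 -> L2 miss wb->B2  d=D]
3: W B8 -> L0 miss  d=D]
4: W B6 -> L2 miss wb->B10  d=D]
5: W B6 -> L2 hit  d=D]
6: R B5 -> L1 miss  d=-]
7: W B1 -> L1 miss  d=D]
8: W B1 -> L1 hit  d=D]
9: R B9 -> L1 miss wb->B1  d=-]
10: R B7 -> L3 miss  d=-]
11: W B1 -> L1 miss  d=D]
12: W B11 -> L3 miss  d=D]
13: R B11 -> L3 hit  d=D]
14: W B4 -> L0 miss wb->B8  d=D]

WB = [2, 10, 1, 8]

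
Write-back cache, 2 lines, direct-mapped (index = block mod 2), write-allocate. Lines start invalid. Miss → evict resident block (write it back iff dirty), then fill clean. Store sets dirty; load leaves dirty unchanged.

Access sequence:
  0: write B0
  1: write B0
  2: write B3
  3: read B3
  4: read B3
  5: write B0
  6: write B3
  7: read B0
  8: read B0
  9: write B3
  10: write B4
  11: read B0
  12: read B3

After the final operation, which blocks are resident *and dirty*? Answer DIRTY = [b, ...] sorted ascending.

  0 | W B0 → L0 miss [D]
  1 | W B0 → L0 hit [D]
  2 | W B3 → L1 miss [D]
  3 | R B3 → L1 hit [D]
  4 | R B3 → L1 hit [D]
  5 | W B0 → L0 hit [D]
  6 | W B3 → L1 hit [D]
  7 | R B0 → L0 hit [D]
  8 | R B0 → L0 hit [D]
  9 | W B3 → L1 hit [D]
  10 | W B4 → L0 miss wb→B0 [D]
  11 | R B0 → L0 miss wb→B4 [-]
  12 | R B3 → L1 hit [D]

DIRTY = [3]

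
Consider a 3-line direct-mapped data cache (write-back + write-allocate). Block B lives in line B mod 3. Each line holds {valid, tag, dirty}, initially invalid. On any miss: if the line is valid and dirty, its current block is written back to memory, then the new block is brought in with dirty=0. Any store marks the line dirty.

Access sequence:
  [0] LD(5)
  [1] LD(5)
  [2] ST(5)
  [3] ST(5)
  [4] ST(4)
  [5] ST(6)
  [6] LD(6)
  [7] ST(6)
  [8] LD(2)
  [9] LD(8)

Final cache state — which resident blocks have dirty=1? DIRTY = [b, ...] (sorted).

0: R B5 → L2 miss [-]
1: R B5 → L2 hit [-]
2: W B5 → L2 hit [D]
3: W B5 → L2 hit [D]
4: W B4 → L1 miss [D]
5: W B6 → L0 miss [D]
6: R B6 → L0 hit [D]
7: W B6 → L0 hit [D]
8: R B2 → L2 miss wb→B5 [-]
9: R B8 → L2 miss [-]

DIRTY = [4, 6]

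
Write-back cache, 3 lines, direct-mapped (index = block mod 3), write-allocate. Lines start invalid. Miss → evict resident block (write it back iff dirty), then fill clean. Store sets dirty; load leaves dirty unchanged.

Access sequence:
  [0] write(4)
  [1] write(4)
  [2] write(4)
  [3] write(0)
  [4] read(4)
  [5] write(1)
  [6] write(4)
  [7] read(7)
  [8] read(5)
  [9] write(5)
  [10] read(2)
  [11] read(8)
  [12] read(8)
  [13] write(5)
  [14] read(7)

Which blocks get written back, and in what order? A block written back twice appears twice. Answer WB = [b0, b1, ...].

WB = [4, 1, 4, 5]

0: W B4 -> L1 miss  d=D]
1: W B4 -> L1 hit  d=D]
2: W B4 -> L1 hit  d=D]
3: W B0 -> L0 miss  d=D]
4: R B4 -> L1 hit  d=D]
5: W B1 -> L1 miss wb->B4  d=D]
6: W B4 -> L1 miss wb->B1  d=D]
7: R B7 -> L1 miss wb->B4  d=-]
8: R B5 -> L2 miss  d=-]
9: W B5 -> L2 hit  d=D]
10: R B2 -> L2 miss wb->B5  d=-]
11: R B8 -> L2 miss  d=-]
12: R B8 -> L2 hit  d=-]
13: W B5 -> L2 miss  d=D]
14: R B7 -> L1 hit  d=-]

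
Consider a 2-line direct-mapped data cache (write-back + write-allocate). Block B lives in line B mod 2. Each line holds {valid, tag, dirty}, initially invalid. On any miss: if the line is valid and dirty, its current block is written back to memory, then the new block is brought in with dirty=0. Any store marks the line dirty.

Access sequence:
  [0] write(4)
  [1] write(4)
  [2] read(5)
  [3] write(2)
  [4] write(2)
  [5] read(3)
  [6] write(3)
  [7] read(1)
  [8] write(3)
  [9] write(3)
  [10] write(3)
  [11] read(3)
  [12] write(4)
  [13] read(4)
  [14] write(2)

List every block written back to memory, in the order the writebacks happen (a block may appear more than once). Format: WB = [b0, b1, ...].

0: W B4 -> L0 miss  d=D]
1: W B4 -> L0 hit  d=D]
2: R B5 -> L1 miss  d=-]
3: W B2 -> L0 miss wb->B4  d=D]
4: W B2 -> L0 hit  d=D]
5: R B3 -> L1 miss  d=-]
6: W B3 -> L1 hit  d=D]
7: R B1 -> L1 miss wb->B3  d=-]
8: W B3 -> L1 miss  d=D]
9: W B3 -> L1 hit  d=D]
10: W B3 -> L1 hit  d=D]
11: R B3 -> L1 hit  d=D]
12: W B4 -> L0 miss wb->B2  d=D]
13: R B4 -> L0 hit  d=D]
14: W B2 -> L0 miss wb->B4  d=D]

WB = [4, 3, 2, 4]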